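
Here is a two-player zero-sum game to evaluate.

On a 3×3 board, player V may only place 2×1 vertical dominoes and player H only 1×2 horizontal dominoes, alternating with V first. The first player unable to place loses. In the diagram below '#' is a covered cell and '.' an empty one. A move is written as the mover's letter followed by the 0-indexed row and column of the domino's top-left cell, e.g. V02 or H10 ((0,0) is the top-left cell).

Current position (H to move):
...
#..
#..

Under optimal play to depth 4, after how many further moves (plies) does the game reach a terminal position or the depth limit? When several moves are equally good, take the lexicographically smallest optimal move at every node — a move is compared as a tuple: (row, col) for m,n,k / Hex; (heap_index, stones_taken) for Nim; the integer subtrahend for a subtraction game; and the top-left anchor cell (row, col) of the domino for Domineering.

PV length from [.../#../#..]: 1 ply

[.../#../#..] H move#1: H00:-1/##./#../#.., H01:-1/.##/#../#.., H11:+1/.../###/#..*, H21:-1/.../#../###
[.../###/#..] end (terminal -1, V#2); searched .../#../#.. to 4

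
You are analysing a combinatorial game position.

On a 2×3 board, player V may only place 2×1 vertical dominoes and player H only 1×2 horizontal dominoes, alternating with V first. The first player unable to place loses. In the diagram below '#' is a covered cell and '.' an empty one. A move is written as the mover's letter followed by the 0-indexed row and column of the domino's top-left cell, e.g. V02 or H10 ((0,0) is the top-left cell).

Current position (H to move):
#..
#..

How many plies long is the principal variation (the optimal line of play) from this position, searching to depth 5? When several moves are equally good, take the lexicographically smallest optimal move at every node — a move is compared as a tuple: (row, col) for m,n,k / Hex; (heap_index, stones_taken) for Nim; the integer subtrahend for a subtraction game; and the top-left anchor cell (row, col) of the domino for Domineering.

PV length from [#../#..]: 1 ply

[#../#..] H move#1: H01:+1/###/#..*, H11:+1/#../###
[###/#..] end (terminal -1, V#2); searched #../#.. to 5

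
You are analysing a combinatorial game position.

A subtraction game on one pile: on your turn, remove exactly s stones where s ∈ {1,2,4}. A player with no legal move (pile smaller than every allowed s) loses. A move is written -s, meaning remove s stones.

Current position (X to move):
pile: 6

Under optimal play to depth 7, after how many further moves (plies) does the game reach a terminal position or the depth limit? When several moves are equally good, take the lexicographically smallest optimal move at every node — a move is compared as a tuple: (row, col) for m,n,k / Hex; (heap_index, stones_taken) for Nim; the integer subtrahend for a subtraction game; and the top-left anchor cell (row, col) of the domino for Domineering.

[6] X move#1: -1:-1/5*, -2:-1/4, -4:-1/2
[5] O move#2: -1:-1/4, -2:+1/3*, -4:-1/1
[3] X move#3: -1:-1/2*, -2:-1/1
[2] O move#4: -1:-1/1, -2:+1/0*
[0] end (terminal -1, X#5); searched 6 to 7

PV length from [6]: 4 plies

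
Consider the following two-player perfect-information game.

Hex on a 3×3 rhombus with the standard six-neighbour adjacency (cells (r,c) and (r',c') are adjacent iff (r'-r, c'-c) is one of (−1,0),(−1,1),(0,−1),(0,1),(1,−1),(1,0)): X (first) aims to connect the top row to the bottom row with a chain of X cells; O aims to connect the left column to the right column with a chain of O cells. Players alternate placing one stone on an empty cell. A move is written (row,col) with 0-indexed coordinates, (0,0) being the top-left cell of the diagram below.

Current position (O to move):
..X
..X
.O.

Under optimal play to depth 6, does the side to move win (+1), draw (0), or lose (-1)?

ply 1, O at ..X/..X/.O. | (0,0)=-1→O.X/..X/.O.*; (0,1)=-1→.OX/..X/.O.; (1,0)=-1→..X/O.X/.O.; (1,1)=-1→..X/.OX/.O.; (2,0)=-1→..X/..X/OO.; (2,2)=-1→..X/..X/.OO
ply 2, X at O.X/..X/.O. | (0,1)=+1→OXX/..X/.O.*; (1,0)=+1→O.X/X.X/.O.; (1,1)=+1→O.X/.XX/.O.; (2,0)=+1→O.X/..X/XO.; (2,2)=+1→O.X/..X/.OX
ply 3, O at OXX/..X/.O. | (1,0)=-1→OXX/O.X/.O.*; (1,1)=-1→OXX/.OX/.O.; (2,0)=-1→OXX/..X/OO.; (2,2)=-1→OXX/..X/.OO
ply 4, X at OXX/O.X/.O. | (1,1)=+1→OXX/OXX/.O.*; (2,0)=+1→OXX/O.X/XO.; (2,2)=+1→OXX/O.X/.OX
ply 5, O at OXX/OXX/.O. | (2,0)=-1→OXX/OXX/OO.*; (2,2)=-1→OXX/OXX/.OO
ply 6, X at OXX/OXX/OO. | (2,2)=+1→OXX/OXX/OOX*
ply 7: OXX/OXX/OOX is terminal -1 (O); from ..X/..X/.O. depth 6

value(..X/..X/.O., O) = -1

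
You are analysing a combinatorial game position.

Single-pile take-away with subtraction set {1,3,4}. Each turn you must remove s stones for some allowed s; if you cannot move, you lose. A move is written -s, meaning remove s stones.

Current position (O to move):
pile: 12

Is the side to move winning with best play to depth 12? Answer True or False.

ply 1, O at 12 | -1=-1→11; -3=+1→9*; -4=-1→8
ply 2, X at 9 | -1=-1→8*; -3=-1→6; -4=-1→5
ply 3, O at 8 | -1=+1→7*; -3=-1→5; -4=-1→4
ply 4, X at 7 | -1=-1→6*; -3=-1→4; -4=-1→3
ply 5, O at 6 | -1=-1→5; -3=-1→3; -4=+1→2*
ply 6, X at 2 | -1=-1→1*
ply 7, O at 1 | -1=+1→0*
ply 8: 0 is terminal -1 (X); from 12 depth 12

O winning at [12]: True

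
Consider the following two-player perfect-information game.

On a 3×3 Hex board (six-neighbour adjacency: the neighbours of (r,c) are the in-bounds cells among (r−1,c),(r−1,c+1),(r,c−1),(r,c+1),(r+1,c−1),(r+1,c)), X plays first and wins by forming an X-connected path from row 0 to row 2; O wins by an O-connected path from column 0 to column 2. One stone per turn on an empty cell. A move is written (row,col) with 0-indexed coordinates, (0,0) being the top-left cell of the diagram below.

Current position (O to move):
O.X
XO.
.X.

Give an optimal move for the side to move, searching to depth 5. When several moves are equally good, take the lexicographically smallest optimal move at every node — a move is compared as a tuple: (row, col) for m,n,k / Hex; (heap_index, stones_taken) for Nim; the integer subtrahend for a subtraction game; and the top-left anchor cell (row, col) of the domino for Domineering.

[O.X/XO./.X.] O move#1: (0,1):-1/OOX/XO./.X., (1,2):+1/O.X/XOO/.X.*, (2,0):-1/O.X/XO./OX., (2,2):-1/O.X/XO./.XO
[O.X/XOO/.X.] X move#2: (0,1):-1/OXX/XOO/.X.*, (2,0):-1/O.X/XOO/XX., (2,2):-1/O.X/XOO/.XX
[OXX/XOO/.X.] O move#3: (2,0):+1/OXX/XOO/OX.*, (2,2):-1/OXX/XOO/.XO
[OXX/XOO/OX.] end (terminal -1, X#4); searched O.X/XO./.X. to 5

O's best at [O.X/XO./.X.]: (1,2)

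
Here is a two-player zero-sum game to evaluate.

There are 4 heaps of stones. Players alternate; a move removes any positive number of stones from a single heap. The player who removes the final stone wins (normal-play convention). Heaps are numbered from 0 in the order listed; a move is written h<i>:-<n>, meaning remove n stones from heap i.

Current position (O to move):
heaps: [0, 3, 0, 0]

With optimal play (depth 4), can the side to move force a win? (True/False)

O winning at [(0,3,0,0)]: True

ply 1, O at (0,3,0,0) | h1:-1=-1→(0,2,0,0); h1:-2=-1→(0,1,0,0); h1:-3=+1→(0,0,0,0)*
ply 2: (0,0,0,0) is terminal -1 (X); from (0,3,0,0) depth 4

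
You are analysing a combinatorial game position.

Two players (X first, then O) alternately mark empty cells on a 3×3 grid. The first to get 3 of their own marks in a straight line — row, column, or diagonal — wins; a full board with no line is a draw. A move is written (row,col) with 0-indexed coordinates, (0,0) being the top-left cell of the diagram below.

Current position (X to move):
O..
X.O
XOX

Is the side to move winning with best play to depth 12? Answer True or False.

X winning at [O../X.O/XOX]: False

ply 1, X at O../X.O/XOX | (0,1)=+0→OX./X.O/XOX*; (0,2)=+0→O.X/X.O/XOX; (1,1)=+0→O../XXO/XOX
ply 2, O at OX./X.O/XOX | (0,2)=+0→OXO/X.O/XOX*; (1,1)=+0→OX./XOO/XOX
ply 3, X at OXO/X.O/XOX | (1,1)=+0→OXO/XXO/XOX*
ply 4: OXO/XXO/XOX is terminal +0 (O); from O../X.O/XOX depth 12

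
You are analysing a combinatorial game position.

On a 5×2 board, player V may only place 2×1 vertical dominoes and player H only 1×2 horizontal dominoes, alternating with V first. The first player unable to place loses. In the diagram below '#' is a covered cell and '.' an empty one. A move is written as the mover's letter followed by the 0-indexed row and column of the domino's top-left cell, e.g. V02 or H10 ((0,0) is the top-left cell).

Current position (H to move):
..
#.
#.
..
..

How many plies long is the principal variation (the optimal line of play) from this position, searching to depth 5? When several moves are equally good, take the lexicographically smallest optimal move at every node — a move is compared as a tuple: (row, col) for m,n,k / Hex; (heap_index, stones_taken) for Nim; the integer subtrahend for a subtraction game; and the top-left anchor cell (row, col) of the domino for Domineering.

p1 H@[../#./#./../..]: H00[##/#./#./../..]-1 H30[../#./#./##/..]+1* H40[../#./#./../##]+1
p2 V@[../#./#./##/..]: V01[.#/##/#./##/..]-1* V11[../##/##/##/..]-1
p3 H@[.#/##/#./##/..]: H40[.#/##/#./##/##]+1*
p4 V@[.#/##/#./##/##] terminal -1; root [../#./#./../..] d5

PV length from [../#./#./../..]: 3 plies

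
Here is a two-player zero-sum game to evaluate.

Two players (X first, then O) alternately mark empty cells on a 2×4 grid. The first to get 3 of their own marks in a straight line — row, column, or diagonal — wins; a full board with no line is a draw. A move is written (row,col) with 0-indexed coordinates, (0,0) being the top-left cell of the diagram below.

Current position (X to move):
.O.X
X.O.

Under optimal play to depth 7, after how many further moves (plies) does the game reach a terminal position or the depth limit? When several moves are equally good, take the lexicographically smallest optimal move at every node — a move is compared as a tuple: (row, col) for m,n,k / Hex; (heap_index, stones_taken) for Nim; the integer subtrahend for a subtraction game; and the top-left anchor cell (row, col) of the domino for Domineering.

PV length from [.O.X/X.O.]: 4 plies

[.O.X/X.O.] X move#1: (0,0):+0/XO.X/X.O.*, (0,2):+0/.OXX/X.O., (1,1):+0/.O.X/XXO., (1,3):+0/.O.X/X.OX
[XO.X/X.O.] O move#2: (0,2):+0/XOOX/X.O.*, (1,1):+0/XO.X/XOO., (1,3):+0/XO.X/X.OO
[XOOX/X.O.] X move#3: (1,1):+0/XOOX/XXO.*, (1,3):+0/XOOX/X.OX
[XOOX/XXO.] O move#4: (1,3):+0/XOOX/XXOO*
[XOOX/XXOO] end (terminal +0, X#5); searched .O.X/X.O. to 7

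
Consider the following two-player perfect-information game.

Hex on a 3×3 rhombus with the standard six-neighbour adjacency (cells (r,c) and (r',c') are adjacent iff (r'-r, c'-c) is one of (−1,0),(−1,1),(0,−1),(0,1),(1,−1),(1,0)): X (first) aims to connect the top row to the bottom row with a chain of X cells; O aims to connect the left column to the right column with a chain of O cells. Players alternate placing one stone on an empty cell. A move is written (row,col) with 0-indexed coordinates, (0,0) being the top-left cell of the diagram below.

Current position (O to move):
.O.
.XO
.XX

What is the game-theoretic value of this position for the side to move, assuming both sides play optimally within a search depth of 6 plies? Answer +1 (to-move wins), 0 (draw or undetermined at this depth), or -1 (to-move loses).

[.O./.XO/.XX] O move#1: (0,0):-1/OO./.XO/.XX, (0,2):+1/.OO/.XO/.XX*, (1,0):-1/.O./OXO/.XX, (2,0):-1/.O./.XO/OXX
[.OO/.XO/.XX] X move#2: (0,0):-1/XOO/.XO/.XX*, (1,0):-1/.OO/XXO/.XX, (2,0):-1/.OO/.XO/XXX
[XOO/.XO/.XX] O move#3: (1,0):+1/XOO/OXO/.XX*, (2,0):-1/XOO/.XO/OXX
[XOO/OXO/.XX] end (terminal -1, X#4); searched .O./.XO/.XX to 6

value(.O./.XO/.XX, O) = +1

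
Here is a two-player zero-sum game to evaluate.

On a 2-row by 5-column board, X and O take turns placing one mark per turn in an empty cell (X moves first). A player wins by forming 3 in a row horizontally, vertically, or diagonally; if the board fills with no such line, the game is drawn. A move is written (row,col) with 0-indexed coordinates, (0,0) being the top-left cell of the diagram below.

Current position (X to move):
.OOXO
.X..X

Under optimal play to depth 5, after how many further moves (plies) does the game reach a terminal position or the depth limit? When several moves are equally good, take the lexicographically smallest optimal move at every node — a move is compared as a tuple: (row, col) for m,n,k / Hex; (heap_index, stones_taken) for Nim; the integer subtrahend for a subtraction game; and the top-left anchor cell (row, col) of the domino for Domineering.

PV length from [.OOXO/.X..X]: 4 plies

ply 1, X at .OOXO/.X..X | (0,0)=+0→XOOXO/.X..X*; (1,0)=-1→.OOXO/XX..X; (1,2)=-1→.OOXO/.XX.X; (1,3)=-1→.OOXO/.X.XX
ply 2, O at XOOXO/.X..X | (1,0)=+0→XOOXO/OX..X*; (1,2)=+0→XOOXO/.XO.X; (1,3)=+0→XOOXO/.X.OX
ply 3, X at XOOXO/OX..X | (1,2)=+0→XOOXO/OXX.X*; (1,3)=+0→XOOXO/OX.XX
ply 4, O at XOOXO/OXX.X | (1,3)=+0→XOOXO/OXXOX*
ply 5: XOOXO/OXXOX is terminal +0 (X); from .OOXO/.X..X depth 5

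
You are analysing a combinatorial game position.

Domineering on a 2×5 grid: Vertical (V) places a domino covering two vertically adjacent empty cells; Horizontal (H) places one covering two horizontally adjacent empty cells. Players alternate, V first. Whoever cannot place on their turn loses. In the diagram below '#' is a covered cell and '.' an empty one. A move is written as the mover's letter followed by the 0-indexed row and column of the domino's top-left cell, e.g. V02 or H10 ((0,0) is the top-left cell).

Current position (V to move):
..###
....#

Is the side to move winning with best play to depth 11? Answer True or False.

p1 V@[..###/....#]: V00[#.###/#...#]-1 V01[.####/.#..#]+1*
p2 H@[.####/.#..#]: H12[.####/.####]-1*
p3 V@[.####/.####]: V00[#####/#####]+1*
p4 H@[#####/#####] terminal -1; root [..###/....#] d11

V winning at [..###/....#]: True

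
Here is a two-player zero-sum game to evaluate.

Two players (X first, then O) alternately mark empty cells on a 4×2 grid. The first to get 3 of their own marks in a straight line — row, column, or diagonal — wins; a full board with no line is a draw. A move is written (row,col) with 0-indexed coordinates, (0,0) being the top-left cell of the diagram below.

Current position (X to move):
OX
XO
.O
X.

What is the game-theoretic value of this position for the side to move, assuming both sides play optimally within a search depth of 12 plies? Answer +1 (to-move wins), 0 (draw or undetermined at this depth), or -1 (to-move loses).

value(OX/XO/.O/X., X) = +1

ply 1, X at OX/XO/.O/X. | (2,0)=+1→OX/XO/XO/X.*; (3,1)=+0→OX/XO/.O/XX
ply 2: OX/XO/XO/X. is terminal -1 (O); from OX/XO/.O/X. depth 12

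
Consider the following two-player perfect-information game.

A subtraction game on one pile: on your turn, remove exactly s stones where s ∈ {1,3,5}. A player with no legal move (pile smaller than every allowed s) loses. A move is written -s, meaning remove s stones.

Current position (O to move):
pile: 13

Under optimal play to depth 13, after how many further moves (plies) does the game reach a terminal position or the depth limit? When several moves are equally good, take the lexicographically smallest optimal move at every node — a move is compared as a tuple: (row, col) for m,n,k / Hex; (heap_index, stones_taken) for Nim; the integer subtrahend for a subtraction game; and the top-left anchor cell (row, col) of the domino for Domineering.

[13] O move#1: -1:+1/12*, -3:+1/10, -5:+1/8
[12] X move#2: -1:-1/11*, -3:-1/9, -5:-1/7
[11] O move#3: -1:+1/10*, -3:+1/8, -5:+1/6
[10] X move#4: -1:-1/9*, -3:-1/7, -5:-1/5
[9] O move#5: -1:+1/8*, -3:+1/6, -5:+1/4
[8] X move#6: -1:-1/7*, -3:-1/5, -5:-1/3
[7] O move#7: -1:+1/6*, -3:+1/4, -5:+1/2
[6] X move#8: -1:-1/5*, -3:-1/3, -5:-1/1
[5] O move#9: -1:+1/4*, -3:+1/2, -5:+1/0
[4] X move#10: -1:-1/3*, -3:-1/1
[3] O move#11: -1:+1/2*, -3:+1/0
[2] X move#12: -1:-1/1*
[1] O move#13: -1:+1/0*
[0] end (terminal -1, X#14); searched 13 to 13

PV length from [13]: 13 plies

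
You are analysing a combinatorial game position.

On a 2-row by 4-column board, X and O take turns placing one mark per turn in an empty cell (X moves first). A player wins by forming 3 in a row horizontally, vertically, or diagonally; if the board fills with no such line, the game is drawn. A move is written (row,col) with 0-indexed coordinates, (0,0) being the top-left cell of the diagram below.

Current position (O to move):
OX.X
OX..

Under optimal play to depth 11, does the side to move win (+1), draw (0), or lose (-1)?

value(OX.X/OX.., O) = 0

ply 1, O at OX.X/OX.. | (0,2)=+0→OXOX/OX..*; (1,2)=-1→OX.X/OXO.; (1,3)=-1→OX.X/OX.O
ply 2, X at OXOX/OX.. | (1,2)=+0→OXOX/OXX.*; (1,3)=+0→OXOX/OX.X
ply 3, O at OXOX/OXX. | (1,3)=+0→OXOX/OXXO*
ply 4: OXOX/OXXO is terminal +0 (X); from OX.X/OX.. depth 11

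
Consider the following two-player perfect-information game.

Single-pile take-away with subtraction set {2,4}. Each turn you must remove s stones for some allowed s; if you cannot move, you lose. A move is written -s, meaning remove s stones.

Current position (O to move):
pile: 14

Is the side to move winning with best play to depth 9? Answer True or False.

O winning at [14]: True

[14] O move#1: -2:+1/12*, -4:-1/10
[12] X move#2: -2:-1/10*, -4:-1/8
[10] O move#3: -2:-1/8, -4:+1/6*
[6] X move#4: -2:-1/4*, -4:-1/2
[4] O move#5: -2:-1/2, -4:+1/0*
[0] end (terminal -1, X#6); searched 14 to 9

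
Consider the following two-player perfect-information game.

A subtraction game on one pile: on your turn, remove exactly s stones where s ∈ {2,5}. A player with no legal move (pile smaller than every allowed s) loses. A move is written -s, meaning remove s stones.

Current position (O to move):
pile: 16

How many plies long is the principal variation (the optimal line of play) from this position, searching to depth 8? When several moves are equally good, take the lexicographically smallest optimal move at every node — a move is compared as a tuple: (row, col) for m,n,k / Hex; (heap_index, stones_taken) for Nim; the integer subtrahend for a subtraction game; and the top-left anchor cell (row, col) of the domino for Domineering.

ply 1, O at 16 | -2=+1→14*; -5=+1→11
ply 2, X at 14 | -2=-1→12*; -5=-1→9
ply 3, O at 12 | -2=-1→10; -5=+1→7*
ply 4, X at 7 | -2=-1→5*; -5=-1→2
ply 5, O at 5 | -2=-1→3; -5=+1→0*
ply 6: 0 is terminal -1 (X); from 16 depth 8

PV length from [16]: 5 plies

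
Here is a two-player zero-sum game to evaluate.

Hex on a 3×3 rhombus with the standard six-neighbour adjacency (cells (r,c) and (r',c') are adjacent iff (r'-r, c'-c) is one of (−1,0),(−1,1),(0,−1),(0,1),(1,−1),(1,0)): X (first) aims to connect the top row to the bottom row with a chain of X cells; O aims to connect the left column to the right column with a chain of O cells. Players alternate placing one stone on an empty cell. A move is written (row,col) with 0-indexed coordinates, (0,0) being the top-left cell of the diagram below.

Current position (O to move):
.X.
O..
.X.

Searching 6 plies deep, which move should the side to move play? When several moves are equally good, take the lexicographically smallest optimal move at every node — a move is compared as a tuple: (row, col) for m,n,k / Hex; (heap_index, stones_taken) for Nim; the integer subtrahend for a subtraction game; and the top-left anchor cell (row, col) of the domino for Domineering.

[.X./O../.X.] O move#1: (0,0):-1/OX./O../.X., (0,2):-1/.XO/O../.X., (1,1):+1/.X./OO./.X.*, (1,2):-1/.X./O.O/.X., (2,0):-1/.X./O../OX., (2,2):-1/.X./O../.XO
[.X./OO./.X.] X move#2: (0,0):-1/XX./OO./.X.*, (0,2):-1/.XX/OO./.X., (1,2):-1/.X./OOX/.X., (2,0):-1/.X./OO./XX., (2,2):-1/.X./OO./.XX
[XX./OO./.X.] O move#3: (0,2):+1/XXO/OO./.X.*, (1,2):+1/XX./OOO/.X., (2,0):+1/XX./OO./OX., (2,2):+1/XX./OO./.XO
[XXO/OO./.X.] end (terminal -1, X#4); searched .X./O../.X. to 6

O's best at [.X./O../.X.]: (1,1)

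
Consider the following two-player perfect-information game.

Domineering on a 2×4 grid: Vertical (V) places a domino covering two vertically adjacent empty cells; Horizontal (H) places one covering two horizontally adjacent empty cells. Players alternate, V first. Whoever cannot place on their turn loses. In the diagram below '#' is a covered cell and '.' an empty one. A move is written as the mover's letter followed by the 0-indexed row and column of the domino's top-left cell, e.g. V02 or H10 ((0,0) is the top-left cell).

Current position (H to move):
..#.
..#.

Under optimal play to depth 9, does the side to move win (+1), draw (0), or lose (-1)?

value(..#./..#., H) = +1

[..#./..#.] H move#1: H00:+1/###./..#.*, H10:+1/..#./###.
[###./..#.] V move#2: V03:-1/####/..##*
[####/..##] H move#3: H10:+1/####/####*
[####/####] end (terminal -1, V#4); searched ..#./..#. to 9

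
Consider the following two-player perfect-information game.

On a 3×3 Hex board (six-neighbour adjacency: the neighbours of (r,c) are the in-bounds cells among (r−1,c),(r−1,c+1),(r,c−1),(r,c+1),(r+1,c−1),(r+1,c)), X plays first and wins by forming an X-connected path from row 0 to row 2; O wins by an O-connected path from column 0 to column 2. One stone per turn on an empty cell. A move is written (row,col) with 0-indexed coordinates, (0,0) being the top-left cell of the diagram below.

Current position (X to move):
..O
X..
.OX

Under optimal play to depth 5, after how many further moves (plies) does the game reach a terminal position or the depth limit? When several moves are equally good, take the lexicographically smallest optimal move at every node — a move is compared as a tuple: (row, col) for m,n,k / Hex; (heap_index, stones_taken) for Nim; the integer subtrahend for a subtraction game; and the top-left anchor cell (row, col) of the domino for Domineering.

[..O/X../.OX] X move#1: (0,0):-1/X.O/X../.OX, (0,1):-1/.XO/X../.OX, (1,1):+1/..O/XX./.OX*, (1,2):+1/..O/X.X/.OX, (2,0):+1/..O/X../XOX
[..O/XX./.OX] O move#2: (0,0):-1/O.O/XX./.OX*, (0,1):-1/.OO/XX./.OX, (1,2):-1/..O/XXO/.OX, (2,0):-1/..O/XX./OOX
[O.O/XX./.OX] X move#3: (0,1):+1/OXO/XX./.OX*, (1,2):-1/O.O/XXX/.OX, (2,0):-1/O.O/XX./XOX
[OXO/XX./.OX] O move#4: (1,2):-1/OXO/XXO/.OX*, (2,0):-1/OXO/XX./OOX
[OXO/XXO/.OX] X move#5: (2,0):+1/OXO/XXO/XOX*
[OXO/XXO/XOX] end (terminal -1, O#6); searched ..O/X../.OX to 5

PV length from [..O/X../.OX]: 5 plies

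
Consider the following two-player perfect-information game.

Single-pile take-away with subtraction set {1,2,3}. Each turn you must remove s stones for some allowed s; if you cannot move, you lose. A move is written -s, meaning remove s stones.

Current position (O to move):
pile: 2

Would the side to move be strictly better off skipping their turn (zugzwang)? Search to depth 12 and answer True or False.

zugzwang(2, O) = False

ply 1, O at 2 | -1=-1→1; -2=+1→0*
ply 2: 0 is terminal -1 (X); from 2 depth 12
suppose O passes — search the same position with X to move:
pass> ply 1, X at 2 | -1=-1→1; -2=+1→0*
pass> ply 2: 0 is terminal -1 (O); from 2 depth 12
for O: play +1, pass -1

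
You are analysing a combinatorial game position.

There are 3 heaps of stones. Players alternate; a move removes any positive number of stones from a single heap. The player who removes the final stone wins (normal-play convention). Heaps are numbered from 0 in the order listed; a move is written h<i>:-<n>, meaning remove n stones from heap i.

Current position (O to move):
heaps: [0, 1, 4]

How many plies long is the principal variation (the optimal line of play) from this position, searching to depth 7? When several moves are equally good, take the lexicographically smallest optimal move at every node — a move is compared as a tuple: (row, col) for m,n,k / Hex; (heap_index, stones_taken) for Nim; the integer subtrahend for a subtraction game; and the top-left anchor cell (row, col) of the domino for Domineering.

ply 1, O at (0,1,4) | h1:-1=-1→(0,0,4); h2:-1=-1→(0,1,3); h2:-2=-1→(0,1,2); h2:-3=+1→(0,1,1)*; h2:-4=-1→(0,1,0)
ply 2, X at (0,1,1) | h1:-1=-1→(0,0,1)*; h2:-1=-1→(0,1,0)
ply 3, O at (0,0,1) | h2:-1=+1→(0,0,0)*
ply 4: (0,0,0) is terminal -1 (X); from (0,1,4) depth 7

PV length from [(0,1,4)]: 3 plies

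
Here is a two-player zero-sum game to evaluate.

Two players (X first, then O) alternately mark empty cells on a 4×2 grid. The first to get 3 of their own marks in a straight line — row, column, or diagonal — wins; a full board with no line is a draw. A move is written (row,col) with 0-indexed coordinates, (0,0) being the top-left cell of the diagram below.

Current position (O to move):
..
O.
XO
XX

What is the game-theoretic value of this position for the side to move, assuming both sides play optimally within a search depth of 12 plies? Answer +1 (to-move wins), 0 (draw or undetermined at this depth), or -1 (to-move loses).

p1 O@[../O./XO/XX]: (0,0)[O./O./XO/XX]+0* (0,1)[.O/O./XO/XX]+0 (1,1)[../OO/XO/XX]+0
p2 X@[O./O./XO/XX]: (0,1)[OX/O./XO/XX]+0* (1,1)[O./OX/XO/XX]+0
p3 O@[OX/O./XO/XX]: (1,1)[OX/OO/XO/XX]+0*
p4 X@[OX/OO/XO/XX] terminal +0; root [../O./XO/XX] d12

value(../O./XO/XX, O) = 0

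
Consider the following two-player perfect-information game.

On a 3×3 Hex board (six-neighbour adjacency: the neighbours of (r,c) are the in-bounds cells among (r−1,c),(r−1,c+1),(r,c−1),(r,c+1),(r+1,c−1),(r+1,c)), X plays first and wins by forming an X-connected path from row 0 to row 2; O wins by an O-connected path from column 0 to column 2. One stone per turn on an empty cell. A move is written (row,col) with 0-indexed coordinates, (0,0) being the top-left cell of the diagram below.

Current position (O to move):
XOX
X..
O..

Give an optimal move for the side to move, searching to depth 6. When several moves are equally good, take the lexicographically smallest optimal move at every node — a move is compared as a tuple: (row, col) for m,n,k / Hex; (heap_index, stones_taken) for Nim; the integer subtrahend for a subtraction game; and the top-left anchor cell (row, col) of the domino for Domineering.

O's best at [XOX/X../O..]: (1,2)

p1 O@[XOX/X../O..]: (1,1)[XOX/XO./O..]-1 (1,2)[XOX/X.O/O..]+1* (2,1)[XOX/X../OO.]+1 (2,2)[XOX/X../O.O]-1
p2 X@[XOX/X.O/O..]: (1,1)[XOX/XXO/O..]-1* (2,1)[XOX/X.O/OX.]-1 (2,2)[XOX/X.O/O.X]-1
p3 O@[XOX/XXO/O..]: (2,1)[XOX/XXO/OO.]+1* (2,2)[XOX/XXO/O.O]-1
p4 X@[XOX/XXO/OO.] terminal -1; root [XOX/X../O..] d6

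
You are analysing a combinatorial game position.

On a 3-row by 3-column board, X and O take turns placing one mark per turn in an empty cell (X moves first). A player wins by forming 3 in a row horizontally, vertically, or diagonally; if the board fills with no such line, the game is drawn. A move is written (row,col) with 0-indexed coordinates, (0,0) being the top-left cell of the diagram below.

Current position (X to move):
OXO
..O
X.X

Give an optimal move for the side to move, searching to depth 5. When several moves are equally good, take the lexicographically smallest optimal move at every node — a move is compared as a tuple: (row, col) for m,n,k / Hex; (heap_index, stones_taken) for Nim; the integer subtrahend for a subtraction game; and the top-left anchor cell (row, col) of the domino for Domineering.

X's best at [OXO/..O/X.X]: (2,1)

[OXO/..O/X.X] X move#1: (1,0):+0/OXO/X.O/X.X, (1,1):+0/OXO/.XO/X.X, (2,1):+1/OXO/..O/XXX*
[OXO/..O/XXX] end (terminal -1, O#2); searched OXO/..O/X.X to 5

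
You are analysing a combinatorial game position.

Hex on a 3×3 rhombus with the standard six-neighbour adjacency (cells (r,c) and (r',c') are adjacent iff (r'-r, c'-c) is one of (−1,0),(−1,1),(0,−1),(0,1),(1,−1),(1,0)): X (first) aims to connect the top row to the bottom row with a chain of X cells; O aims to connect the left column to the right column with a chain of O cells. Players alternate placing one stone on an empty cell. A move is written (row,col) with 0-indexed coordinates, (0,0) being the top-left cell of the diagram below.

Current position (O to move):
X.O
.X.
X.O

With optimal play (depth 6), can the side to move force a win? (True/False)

ply 1, O at X.O/.X./X.O | (0,1)=-1→XOO/.X./X.O*; (1,0)=-1→X.O/OX./X.O; (1,2)=-1→X.O/.XO/X.O; (2,1)=-1→X.O/.X./XOO
ply 2, X at XOO/.X./X.O | (1,0)=+1→XOO/XX./X.O*; (1,2)=-1→XOO/.XX/X.O; (2,1)=-1→XOO/.X./XXO
ply 3: XOO/XX./X.O is terminal -1 (O); from X.O/.X./X.O depth 6

O winning at [X.O/.X./X.O]: False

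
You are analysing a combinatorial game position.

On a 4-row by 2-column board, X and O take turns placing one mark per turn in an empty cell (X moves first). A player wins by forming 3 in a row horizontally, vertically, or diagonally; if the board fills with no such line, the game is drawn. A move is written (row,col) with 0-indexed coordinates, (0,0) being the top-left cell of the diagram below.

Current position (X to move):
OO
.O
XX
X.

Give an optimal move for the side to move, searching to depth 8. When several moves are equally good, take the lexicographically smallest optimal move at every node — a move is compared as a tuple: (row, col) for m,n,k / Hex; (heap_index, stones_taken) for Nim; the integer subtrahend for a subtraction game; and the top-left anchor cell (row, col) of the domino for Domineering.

X's best at [OO/.O/XX/X.]: (1,0)

p1 X@[OO/.O/XX/X.]: (1,0)[OO/XO/XX/X.]+1* (3,1)[OO/.O/XX/XX]+0
p2 O@[OO/XO/XX/X.] terminal -1; root [OO/.O/XX/X.] d8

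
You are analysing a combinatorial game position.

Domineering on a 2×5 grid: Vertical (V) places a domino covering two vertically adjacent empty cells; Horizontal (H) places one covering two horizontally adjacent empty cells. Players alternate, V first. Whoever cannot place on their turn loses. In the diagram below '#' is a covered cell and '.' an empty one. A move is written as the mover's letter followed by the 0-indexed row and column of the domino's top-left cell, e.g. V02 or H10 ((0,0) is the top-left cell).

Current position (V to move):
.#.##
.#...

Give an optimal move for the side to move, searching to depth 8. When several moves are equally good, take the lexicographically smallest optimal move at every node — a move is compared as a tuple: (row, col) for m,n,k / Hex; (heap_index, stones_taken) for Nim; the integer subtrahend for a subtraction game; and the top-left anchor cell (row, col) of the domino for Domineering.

V's best at [.#.##/.#...]: V02

p1 V@[.#.##/.#...]: V00[##.##/##...]-1 V02[.####/.##..]+1*
p2 H@[.####/.##..]: H13[.####/.####]-1*
p3 V@[.####/.####]: V00[#####/#####]+1*
p4 H@[#####/#####] terminal -1; root [.#.##/.#...] d8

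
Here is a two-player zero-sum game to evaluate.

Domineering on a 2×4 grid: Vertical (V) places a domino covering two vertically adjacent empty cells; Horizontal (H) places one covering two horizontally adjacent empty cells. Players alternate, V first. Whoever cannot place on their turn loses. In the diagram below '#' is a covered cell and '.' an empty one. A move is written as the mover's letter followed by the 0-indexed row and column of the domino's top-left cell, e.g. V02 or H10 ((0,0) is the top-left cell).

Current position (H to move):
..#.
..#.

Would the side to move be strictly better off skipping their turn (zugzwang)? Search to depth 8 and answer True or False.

[..#./..#.] H move#1: H00:+1/###./..#.*, H10:+1/..#./###.
[###./..#.] V move#2: V03:-1/####/..##*
[####/..##] H move#3: H10:+1/####/####*
[####/####] end (terminal -1, V#4); searched ..#./..#. to 8
suppose H passes — search the same position with V to move:
pass> [..#./..#.] V move#1: V00:+1/#.#./#.#.*, V01:+1/.##./.##., V03:-1/..##/..##
pass> [#.#./#.#.] end (terminal -1, H#2); searched ..#./..#. to 8
for H: play +1, pass -1

zugzwang(..#./..#., H) = False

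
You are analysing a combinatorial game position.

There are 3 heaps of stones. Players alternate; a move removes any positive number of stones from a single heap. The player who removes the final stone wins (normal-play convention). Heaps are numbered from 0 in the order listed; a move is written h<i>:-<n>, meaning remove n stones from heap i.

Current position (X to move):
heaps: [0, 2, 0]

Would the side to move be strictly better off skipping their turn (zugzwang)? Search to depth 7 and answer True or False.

ply 1, X at (0,2,0) | h1:-1=-1→(0,1,0); h1:-2=+1→(0,0,0)*
ply 2: (0,0,0) is terminal -1 (O); from (0,2,0) depth 7
pass branch (O moves first from the same position):
  | ply 1, O at (0,2,0) | h1:-1=-1→(0,1,0); h1:-2=+1→(0,0,0)*
  | ply 2: (0,0,0) is terminal -1 (X); from (0,2,0) depth 7
X moving scores +1; X passing scores -1

zugzwang((0,2,0), X) = False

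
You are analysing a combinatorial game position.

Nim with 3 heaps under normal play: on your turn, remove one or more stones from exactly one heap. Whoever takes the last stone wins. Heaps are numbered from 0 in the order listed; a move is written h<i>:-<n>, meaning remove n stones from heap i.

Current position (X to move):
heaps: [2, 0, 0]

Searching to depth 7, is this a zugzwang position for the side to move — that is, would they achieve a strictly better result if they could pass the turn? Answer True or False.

ply 1, X at (2,0,0) | h0:-1=-1→(1,0,0); h0:-2=+1→(0,0,0)*
ply 2: (0,0,0) is terminal -1 (O); from (2,0,0) depth 7
pass branch (O moves first from the same position):
  | ply 1, O at (2,0,0) | h0:-1=-1→(1,0,0); h0:-2=+1→(0,0,0)*
  | ply 2: (0,0,0) is terminal -1 (X); from (2,0,0) depth 7
X moving scores +1; X passing scores -1

zugzwang((2,0,0), X) = False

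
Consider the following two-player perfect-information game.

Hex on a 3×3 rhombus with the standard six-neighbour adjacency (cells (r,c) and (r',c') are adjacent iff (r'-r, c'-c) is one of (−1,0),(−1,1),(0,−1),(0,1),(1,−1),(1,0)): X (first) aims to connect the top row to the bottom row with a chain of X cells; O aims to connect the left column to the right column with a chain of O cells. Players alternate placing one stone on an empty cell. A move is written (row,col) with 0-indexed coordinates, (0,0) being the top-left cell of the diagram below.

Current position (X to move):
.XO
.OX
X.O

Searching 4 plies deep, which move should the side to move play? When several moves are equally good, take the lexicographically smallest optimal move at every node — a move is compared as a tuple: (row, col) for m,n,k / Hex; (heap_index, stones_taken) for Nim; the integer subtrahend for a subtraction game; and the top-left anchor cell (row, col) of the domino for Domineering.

p1 X@[.XO/.OX/X.O]: (0,0)[XXO/.OX/X.O]-1 (1,0)[.XO/XOX/X.O]+1* (2,1)[.XO/.OX/XXO]-1
p2 O@[.XO/XOX/X.O] terminal -1; root [.XO/.OX/X.O] d4

X's best at [.XO/.OX/X.O]: (1,0)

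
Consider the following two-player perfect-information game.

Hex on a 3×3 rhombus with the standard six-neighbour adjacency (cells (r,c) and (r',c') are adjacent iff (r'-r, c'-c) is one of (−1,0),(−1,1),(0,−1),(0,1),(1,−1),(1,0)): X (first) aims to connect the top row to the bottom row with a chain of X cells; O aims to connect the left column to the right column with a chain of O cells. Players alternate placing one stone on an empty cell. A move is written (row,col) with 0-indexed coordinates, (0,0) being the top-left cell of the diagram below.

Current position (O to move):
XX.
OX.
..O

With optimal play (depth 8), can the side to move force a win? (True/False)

O winning at [XX./OX./..O]: False

p1 O@[XX./OX./..O]: (0,2)[XXO/OX./..O]-1* (1,2)[XX./OXO/..O]-1 (2,0)[XX./OX./O.O]-1 (2,1)[XX./OX./.OO]-1
p2 X@[XXO/OX./..O]: (1,2)[XXO/OXX/..O]+1* (2,0)[XXO/OX./X.O]+1 (2,1)[XXO/OX./.XO]+1
p3 O@[XXO/OXX/..O]: (2,0)[XXO/OXX/O.O]-1* (2,1)[XXO/OXX/.OO]-1
p4 X@[XXO/OXX/O.O]: (2,1)[XXO/OXX/OXO]+1*
p5 O@[XXO/OXX/OXO] terminal -1; root [XX./OX./..O] d8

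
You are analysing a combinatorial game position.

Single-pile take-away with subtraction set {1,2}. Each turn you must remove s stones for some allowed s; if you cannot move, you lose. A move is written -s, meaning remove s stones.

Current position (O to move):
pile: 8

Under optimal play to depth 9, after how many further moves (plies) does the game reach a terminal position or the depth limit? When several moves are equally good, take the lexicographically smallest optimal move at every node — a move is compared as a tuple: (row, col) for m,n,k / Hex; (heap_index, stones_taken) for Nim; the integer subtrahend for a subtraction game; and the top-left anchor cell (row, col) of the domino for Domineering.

ply 1, O at 8 | -1=-1→7; -2=+1→6*
ply 2, X at 6 | -1=-1→5*; -2=-1→4
ply 3, O at 5 | -1=-1→4; -2=+1→3*
ply 4, X at 3 | -1=-1→2*; -2=-1→1
ply 5, O at 2 | -1=-1→1; -2=+1→0*
ply 6: 0 is terminal -1 (X); from 8 depth 9

PV length from [8]: 5 plies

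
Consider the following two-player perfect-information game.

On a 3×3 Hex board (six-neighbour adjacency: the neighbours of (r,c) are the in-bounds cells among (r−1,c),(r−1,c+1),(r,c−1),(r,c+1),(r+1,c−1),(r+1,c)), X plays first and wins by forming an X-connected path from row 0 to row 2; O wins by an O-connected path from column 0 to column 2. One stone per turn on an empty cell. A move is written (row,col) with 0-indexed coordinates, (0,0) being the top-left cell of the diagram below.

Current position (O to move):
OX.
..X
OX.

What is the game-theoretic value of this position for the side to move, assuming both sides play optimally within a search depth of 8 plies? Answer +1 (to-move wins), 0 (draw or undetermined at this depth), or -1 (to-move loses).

p1 O@[OX./..X/OX.]: (0,2)[OXO/..X/OX.]-1* (1,0)[OX./O.X/OX.]-1 (1,1)[OX./.OX/OX.]-1 (2,2)[OX./..X/OXO]-1
p2 X@[OXO/..X/OX.]: (1,0)[OXO/X.X/OX.]-1 (1,1)[OXO/.XX/OX.]+1* (2,2)[OXO/..X/OXX]-1
p3 O@[OXO/.XX/OX.] terminal -1; root [OX./..X/OX.] d8

value(OX./..X/OX., O) = -1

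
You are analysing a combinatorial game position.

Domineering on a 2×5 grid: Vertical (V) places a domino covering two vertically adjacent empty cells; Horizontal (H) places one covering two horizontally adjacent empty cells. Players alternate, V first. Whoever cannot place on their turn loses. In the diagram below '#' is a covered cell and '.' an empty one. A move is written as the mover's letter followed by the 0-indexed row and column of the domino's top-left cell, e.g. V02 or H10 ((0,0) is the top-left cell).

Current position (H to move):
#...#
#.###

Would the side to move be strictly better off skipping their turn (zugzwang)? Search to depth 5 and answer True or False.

zugzwang(#...#/#.###, H) = False

ply 1, H at #...#/#.### | H01=+1→###.#/#.###*; H02=-1→#.###/#.###
ply 2: ###.#/#.### is terminal -1 (V); from #...#/#.### depth 5
pass branch (V moves first from the same position):
  | ply 1, V at #...#/#.### | V01=-1→##..#/#####*
  | ply 2, H at ##..#/##### | H02=+1→#####/#####*
  | ply 3: #####/##### is terminal -1 (V); from #...#/#.### depth 5
H moving scores +1; H passing scores +1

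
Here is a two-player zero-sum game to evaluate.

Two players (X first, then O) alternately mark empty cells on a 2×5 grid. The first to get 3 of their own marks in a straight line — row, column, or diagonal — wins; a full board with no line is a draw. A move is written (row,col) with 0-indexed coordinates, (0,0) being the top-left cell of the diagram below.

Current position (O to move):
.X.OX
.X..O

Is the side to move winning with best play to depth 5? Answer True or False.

ply 1, O at .X.OX/.X..O | (0,0)=-1→OX.OX/.X..O; (0,2)=-1→.XOOX/.X..O; (1,0)=+0→.X.OX/OX..O*; (1,2)=+0→.X.OX/.XO.O; (1,3)=+0→.X.OX/.X.OO
ply 2, X at .X.OX/OX..O | (0,0)=+0→XX.OX/OX..O*; (0,2)=+0→.XXOX/OX..O; (1,2)=+0→.X.OX/OXX.O; (1,3)=+0→.X.OX/OX.XO
ply 3, O at XX.OX/OX..O | (0,2)=+0→XXOOX/OX..O*; (1,2)=-1→XX.OX/OXO.O; (1,3)=-1→XX.OX/OX.OO
ply 4, X at XXOOX/OX..O | (1,2)=+0→XXOOX/OXX.O*; (1,3)=+0→XXOOX/OX.XO
ply 5, O at XXOOX/OXX.O | (1,3)=+0→XXOOX/OXXOO*
ply 6: XXOOX/OXXOO is terminal +0 (X); from .X.OX/.X..O depth 5

O winning at [.X.OX/.X..O]: False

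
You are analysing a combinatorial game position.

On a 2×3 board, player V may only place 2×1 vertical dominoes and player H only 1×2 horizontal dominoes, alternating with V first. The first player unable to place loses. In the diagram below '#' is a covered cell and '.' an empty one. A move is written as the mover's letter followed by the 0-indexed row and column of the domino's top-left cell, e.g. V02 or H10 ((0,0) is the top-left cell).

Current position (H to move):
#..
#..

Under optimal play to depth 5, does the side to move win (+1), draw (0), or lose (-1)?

value(#../#.., H) = +1

p1 H@[#../#..]: H01[###/#..]+1* H11[#../###]+1
p2 V@[###/#..] terminal -1; root [#../#..] d5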